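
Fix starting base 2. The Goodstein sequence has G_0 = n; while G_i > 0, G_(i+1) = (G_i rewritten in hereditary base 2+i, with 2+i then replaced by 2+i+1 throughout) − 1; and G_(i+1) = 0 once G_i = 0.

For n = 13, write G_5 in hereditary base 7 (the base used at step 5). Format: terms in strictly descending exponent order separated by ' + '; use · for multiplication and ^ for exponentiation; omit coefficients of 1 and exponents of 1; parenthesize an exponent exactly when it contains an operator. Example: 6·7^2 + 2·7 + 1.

7^(7 + 1) + 3·7^3 + 3·7^2 + 3·7

base 2: 13 = 2^(2 + 1) + 2^2 + 1; at 3: 3^(3 + 1) + 3^3 + 1 = 109; next = 108
base 3: 108 = 3^(3 + 1) + 3^3; at 4: 4^(4 + 1) + 4^4 = 1280; next = 1279
base 4: 1279 = 4^(4 + 1) + 3·4^3 + 3·4^2 + 3·4 + 3; at 5: 5^(5 + 1) + 3·5^3 + 3·5^2 + 3·5 + 3 = 16093; next = 16092
base 5: 16092 = 5^(5 + 1) + 3·5^3 + 3·5^2 + 3·5 + 2; at 6: 6^(6 + 1) + 3·6^3 + 3·6^2 + 3·6 + 2 = 280712; next = 280711
base 6: 280711 = 6^(6 + 1) + 3·6^3 + 3·6^2 + 3·6 + 1; at 7: 7^(7 + 1) + 3·7^3 + 3·7^2 + 3·7 + 1 = 5765999; next = 5765998
base 7: 5765998 = 7^(7 + 1) + 3·7^3 + 3·7^2 + 3·7; at 8: 8^(8 + 1) + 3·8^3 + 3·8^2 + 3·8 = 134219480; next = 134219479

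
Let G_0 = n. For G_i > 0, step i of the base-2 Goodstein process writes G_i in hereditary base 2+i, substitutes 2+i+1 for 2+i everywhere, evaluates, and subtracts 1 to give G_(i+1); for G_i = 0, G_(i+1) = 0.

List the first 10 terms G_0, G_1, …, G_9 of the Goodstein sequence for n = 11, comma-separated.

i=0: 11 = 2^(2 + 1) + 2 + 1 (b=2); 2→3: 3^(3 + 1) + 3 + 1 = 85; 85−1 = 84
i=1: 84 = 3^(3 + 1) + 3 (b=3); 3→4: 4^(4 + 1) + 4 = 1028; 1028−1 = 1027
i=2: 1027 = 4^(4 + 1) + 3 (b=4); 4→5: 5^(5 + 1) + 3 = 15628; 15628−1 = 15627
i=3: 15627 = 5^(5 + 1) + 2 (b=5); 5→6: 6^(6 + 1) + 2 = 279938; 279938−1 = 279937
i=4: 279937 = 6^(6 + 1) + 1 (b=6); 6→7: 7^(7 + 1) + 1 = 5764802; 5764802−1 = 5764801
i=5: 5764801 = 7^(7 + 1) (b=7); 7→8: 8^(8 + 1) = 134217728; 134217728−1 = 134217727
i=6: 134217727 = 7·8^8 + 7·8^7 + 7·8^6 + 7·8^5 + 7·8^4 + 7·8^3 + 7·8^2 + 7·8 + 7 (b=8); 8→9: 7·9^9 + 7·9^7 + 7·9^6 + 7·9^5 + 7·9^4 + 7·9^3 + 7·9^2 + 7·9 + 7 = 2749609303; 2749609303−1 = 2749609302
i=7: 2749609302 = 7·9^9 + 7·9^7 + 7·9^6 + 7·9^5 + 7·9^4 + 7·9^3 + 7·9^2 + 7·9 + 6 (b=9); 9→10: 7·10^10 + 7·10^7 + 7·10^6 + 7·10^5 + 7·10^4 + 7·10^3 + 7·10^2 + 7·10 + 6 = 70077777776; 70077777776−1 = 70077777775
i=8: 70077777775 = 7·10^10 + 7·10^7 + 7·10^6 + 7·10^5 + 7·10^4 + 7·10^3 + 7·10^2 + 7·10 + 5 (b=10); 10→11: 7·11^11 + 7·11^7 + 7·11^6 + 7·11^5 + 7·11^4 + 7·11^3 + 7·11^2 + 7·11 + 5 = 1997331745491; 1997331745491−1 = 1997331745490

11, 84, 1027, 15627, 279937, 5764801, 134217727, 2749609302, 70077777775, 1997331745490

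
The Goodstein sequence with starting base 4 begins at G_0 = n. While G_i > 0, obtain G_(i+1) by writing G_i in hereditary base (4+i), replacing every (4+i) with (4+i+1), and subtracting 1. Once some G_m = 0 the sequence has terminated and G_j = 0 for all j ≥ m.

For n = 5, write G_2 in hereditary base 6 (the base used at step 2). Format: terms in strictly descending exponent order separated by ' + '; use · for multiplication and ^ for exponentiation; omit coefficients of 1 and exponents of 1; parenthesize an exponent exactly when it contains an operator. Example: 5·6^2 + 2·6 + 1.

5

[0] 5 ≡ 4 + 1 (base 4). Lift 5: 6. −1: 5.
[1] 5 ≡ 5 (base 5). Lift 6: 6. −1: 5.
[2] 5 ≡ 5 (base 6). Lift 7: 5. −1: 4.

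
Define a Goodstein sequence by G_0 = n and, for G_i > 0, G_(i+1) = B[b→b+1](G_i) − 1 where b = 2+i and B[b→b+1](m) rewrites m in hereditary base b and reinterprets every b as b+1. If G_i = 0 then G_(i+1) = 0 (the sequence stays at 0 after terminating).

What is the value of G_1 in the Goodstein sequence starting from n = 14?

i=0: 14 = 2^(2 + 1) + 2^2 + 2 (b=2); 2→3: 3^(3 + 1) + 3^3 + 3 = 111; 111−1 = 110
i=1: 110 = 3^(3 + 1) + 3^3 + 2 (b=3); 3→4: 4^(4 + 1) + 4^4 + 2 = 1282; 1282−1 = 1281

110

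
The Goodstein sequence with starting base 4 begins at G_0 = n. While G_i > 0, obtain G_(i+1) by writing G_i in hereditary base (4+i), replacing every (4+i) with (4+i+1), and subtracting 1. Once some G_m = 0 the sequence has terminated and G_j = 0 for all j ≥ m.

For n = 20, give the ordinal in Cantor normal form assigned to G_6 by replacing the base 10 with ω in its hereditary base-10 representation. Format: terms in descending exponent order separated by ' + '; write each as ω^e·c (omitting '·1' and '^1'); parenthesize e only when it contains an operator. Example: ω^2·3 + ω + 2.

[0] 20 ≡ 4^2 + 4 (base 4). Lift 5: 30. −1: 29.
[1] 29 ≡ 5^2 + 4 (base 5). Lift 6: 40. −1: 39.
[2] 39 ≡ 6^2 + 3 (base 6). Lift 7: 52. −1: 51.
[3] 51 ≡ 7^2 + 2 (base 7). Lift 8: 66. −1: 65.
[4] 65 ≡ 8^2 + 1 (base 8). Lift 9: 82. −1: 81.
[5] 81 ≡ 9^2 (base 9). Lift 10: 100. −1: 99.
[6] 99 ≡ 9·10 + 9 (base 10). Lift 11: 108. −1: 107.

ω·9 + 9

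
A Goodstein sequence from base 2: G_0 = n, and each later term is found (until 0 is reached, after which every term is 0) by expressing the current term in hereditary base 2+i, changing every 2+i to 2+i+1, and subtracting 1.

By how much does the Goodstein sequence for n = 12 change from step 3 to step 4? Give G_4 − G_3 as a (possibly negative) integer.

264334

G_0=12  [base 2] 2^(2 + 1) + 2^2  →[2↦3]→  3^(3 + 1) + 3^3 = 108  −1 ⇒ G_1=107
G_1=107  [base 3] 3^(3 + 1) + 2·3^2 + 2·3 + 2  →[3↦4]→  4^(4 + 1) + 2·4^2 + 2·4 + 2 = 1066  −1 ⇒ G_2=1065
G_2=1065  [base 4] 4^(4 + 1) + 2·4^2 + 2·4 + 1  →[4↦5]→  5^(5 + 1) + 2·5^2 + 2·5 + 1 = 15686  −1 ⇒ G_3=15685
G_3=15685  [base 5] 5^(5 + 1) + 2·5^2 + 2·5  →[5↦6]→  6^(6 + 1) + 2·6^2 + 2·6 = 280020  −1 ⇒ G_4=280019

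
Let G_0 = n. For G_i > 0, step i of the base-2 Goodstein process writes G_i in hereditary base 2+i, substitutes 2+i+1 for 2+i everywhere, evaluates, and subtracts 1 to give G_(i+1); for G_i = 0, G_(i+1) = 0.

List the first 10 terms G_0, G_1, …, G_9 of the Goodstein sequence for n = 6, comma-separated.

6, 29, 257, 3125, 46655, 98039, 187243, 332147, 555551, 885775

G_0 = 6. HB_2(6) = 2^2 + 2. Bump = 30. G_1 = 29.
G_1 = 29. HB_3(29) = 3^3 + 2. Bump = 258. G_2 = 257.
G_2 = 257. HB_4(257) = 4^4 + 1. Bump = 3126. G_3 = 3125.
G_3 = 3125. HB_5(3125) = 5^5. Bump = 46656. G_4 = 46655.
G_4 = 46655. HB_6(46655) = 5·6^5 + 5·6^4 + 5·6^3 + 5·6^2 + 5·6 + 5. Bump = 98040. G_5 = 98039.
G_5 = 98039. HB_7(98039) = 5·7^5 + 5·7^4 + 5·7^3 + 5·7^2 + 5·7 + 4. Bump = 187244. G_6 = 187243.
G_6 = 187243. HB_8(187243) = 5·8^5 + 5·8^4 + 5·8^3 + 5·8^2 + 5·8 + 3. Bump = 332148. G_7 = 332147.
G_7 = 332147. HB_9(332147) = 5·9^5 + 5·9^4 + 5·9^3 + 5·9^2 + 5·9 + 2. Bump = 555552. G_8 = 555551.
G_8 = 555551. HB_10(555551) = 5·10^5 + 5·10^4 + 5·10^3 + 5·10^2 + 5·10 + 1. Bump = 885776. G_9 = 885775.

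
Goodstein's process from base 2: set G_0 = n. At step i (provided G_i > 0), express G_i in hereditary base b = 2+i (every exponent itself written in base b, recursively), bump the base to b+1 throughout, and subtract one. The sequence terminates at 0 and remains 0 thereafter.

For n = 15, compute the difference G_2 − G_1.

1172

G_0 = 15. HB_2(15) = 2^(2 + 1) + 2^2 + 2 + 1. Bump = 112. G_1 = 111.
G_1 = 111. HB_3(111) = 3^(3 + 1) + 3^3 + 3. Bump = 1284. G_2 = 1283.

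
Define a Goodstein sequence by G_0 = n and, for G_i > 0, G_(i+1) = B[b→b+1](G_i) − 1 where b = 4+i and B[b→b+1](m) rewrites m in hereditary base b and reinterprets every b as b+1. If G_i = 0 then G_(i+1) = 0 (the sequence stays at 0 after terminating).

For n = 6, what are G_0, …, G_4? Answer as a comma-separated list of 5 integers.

6, 6, 6, 6, 5

6 —HB4→ 4 + 2 —bump→ 5 + 2 = 7 —(−1)→ 6
6 —HB5→ 5 + 1 —bump→ 6 + 1 = 7 —(−1)→ 6
6 —HB6→ 6 —bump→ 7 = 7 —(−1)→ 6
6 —HB7→ 6 —bump→ 6 = 6 —(−1)→ 5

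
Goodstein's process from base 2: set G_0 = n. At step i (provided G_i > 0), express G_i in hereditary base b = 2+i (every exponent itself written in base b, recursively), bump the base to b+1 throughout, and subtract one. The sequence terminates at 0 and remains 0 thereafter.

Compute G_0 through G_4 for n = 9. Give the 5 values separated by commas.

9, 81, 1023, 9842, 140743

step 0: 9 = 2^(2 + 1) + 1; sub 3 for 2: 3^(3 + 1) + 1; = 82; G_1 = 82−1 = 81
step 1: 81 = 3^(3 + 1); sub 4 for 3: 4^(4 + 1); = 1024; G_2 = 1024−1 = 1023
step 2: 1023 = 3·4^4 + 3·4^3 + 3·4^2 + 3·4 + 3; sub 5 for 4: 3·5^5 + 3·5^3 + 3·5^2 + 3·5 + 3; = 9843; G_3 = 9843−1 = 9842
step 3: 9842 = 3·5^5 + 3·5^3 + 3·5^2 + 3·5 + 2; sub 6 for 5: 3·6^6 + 3·6^3 + 3·6^2 + 3·6 + 2; = 140744; G_4 = 140744−1 = 140743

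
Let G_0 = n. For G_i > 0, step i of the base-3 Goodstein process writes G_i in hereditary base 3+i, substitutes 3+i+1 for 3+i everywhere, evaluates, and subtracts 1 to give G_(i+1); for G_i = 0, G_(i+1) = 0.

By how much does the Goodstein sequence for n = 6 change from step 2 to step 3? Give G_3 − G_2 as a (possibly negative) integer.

G_0 = 6. HB_3(6) = 2·3. Bump = 8. G_1 = 7.
G_1 = 7. HB_4(7) = 4 + 3. Bump = 8. G_2 = 7.
G_2 = 7. HB_5(7) = 5 + 2. Bump = 8. G_3 = 7.

0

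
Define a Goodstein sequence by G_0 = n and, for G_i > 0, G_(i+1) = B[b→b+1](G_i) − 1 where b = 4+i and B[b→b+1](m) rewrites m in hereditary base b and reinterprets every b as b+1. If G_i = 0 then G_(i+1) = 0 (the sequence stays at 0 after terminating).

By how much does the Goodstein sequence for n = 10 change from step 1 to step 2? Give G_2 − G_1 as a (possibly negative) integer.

1

10 —HB4→ 2·4 + 2 —bump→ 2·5 + 2 = 12 —(−1)→ 11
11 —HB5→ 2·5 + 1 —bump→ 2·6 + 1 = 13 —(−1)→ 12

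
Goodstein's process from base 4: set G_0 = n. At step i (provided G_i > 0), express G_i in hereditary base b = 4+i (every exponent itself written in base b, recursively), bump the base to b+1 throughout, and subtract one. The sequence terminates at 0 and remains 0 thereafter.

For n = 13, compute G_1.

(0) 13|_4 = 3·4 + 1 ↦ 3·5 + 1|_5 = 16 ⇒ 15
(1) 15|_5 = 3·5 ↦ 3·6|_6 = 18 ⇒ 17

15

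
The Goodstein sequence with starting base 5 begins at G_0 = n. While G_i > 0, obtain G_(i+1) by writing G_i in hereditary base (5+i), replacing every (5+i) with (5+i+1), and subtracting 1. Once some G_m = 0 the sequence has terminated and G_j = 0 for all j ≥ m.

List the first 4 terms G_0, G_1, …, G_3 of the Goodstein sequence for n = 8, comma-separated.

i=0: 8 = 5 + 3 (b=5); 5→6: 6 + 3 = 9; 9−1 = 8
i=1: 8 = 6 + 2 (b=6); 6→7: 7 + 2 = 9; 9−1 = 8
i=2: 8 = 7 + 1 (b=7); 7→8: 8 + 1 = 9; 9−1 = 8

8, 8, 8, 8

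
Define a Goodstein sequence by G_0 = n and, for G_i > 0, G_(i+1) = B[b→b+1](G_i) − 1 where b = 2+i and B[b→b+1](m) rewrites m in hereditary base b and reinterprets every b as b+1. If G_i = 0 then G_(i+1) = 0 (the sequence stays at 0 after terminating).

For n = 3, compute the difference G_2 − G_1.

0

G_0 = 3. HB_2(3) = 2 + 1. Bump = 4. G_1 = 3.
G_1 = 3. HB_3(3) = 3. Bump = 4. G_2 = 3.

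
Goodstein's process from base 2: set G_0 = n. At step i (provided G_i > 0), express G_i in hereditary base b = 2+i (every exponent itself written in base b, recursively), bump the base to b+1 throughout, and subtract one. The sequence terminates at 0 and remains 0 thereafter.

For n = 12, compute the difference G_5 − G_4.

step 0: 12 = 2^(2 + 1) + 2^2; sub 3 for 2: 3^(3 + 1) + 3^3; = 108; G_1 = 108−1 = 107
step 1: 107 = 3^(3 + 1) + 2·3^2 + 2·3 + 2; sub 4 for 3: 4^(4 + 1) + 2·4^2 + 2·4 + 2; = 1066; G_2 = 1066−1 = 1065
step 2: 1065 = 4^(4 + 1) + 2·4^2 + 2·4 + 1; sub 5 for 4: 5^(5 + 1) + 2·5^2 + 2·5 + 1; = 15686; G_3 = 15686−1 = 15685
step 3: 15685 = 5^(5 + 1) + 2·5^2 + 2·5; sub 6 for 5: 6^(6 + 1) + 2·6^2 + 2·6; = 280020; G_4 = 280020−1 = 280019
step 4: 280019 = 6^(6 + 1) + 2·6^2 + 6 + 5; sub 7 for 6: 7^(7 + 1) + 2·7^2 + 7 + 5; = 5764911; G_5 = 5764911−1 = 5764910

5484891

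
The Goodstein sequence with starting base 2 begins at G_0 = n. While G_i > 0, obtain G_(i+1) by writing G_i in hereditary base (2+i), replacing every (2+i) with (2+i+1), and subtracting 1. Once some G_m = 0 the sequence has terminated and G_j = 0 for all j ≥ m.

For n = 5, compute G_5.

1197

G_0 = 5. HB_2(5) = 2^2 + 1. Bump = 28. G_1 = 27.
G_1 = 27. HB_3(27) = 3^3. Bump = 256. G_2 = 255.
G_2 = 255. HB_4(255) = 3·4^3 + 3·4^2 + 3·4 + 3. Bump = 468. G_3 = 467.
G_3 = 467. HB_5(467) = 3·5^3 + 3·5^2 + 3·5 + 2. Bump = 776. G_4 = 775.
G_4 = 775. HB_6(775) = 3·6^3 + 3·6^2 + 3·6 + 1. Bump = 1198. G_5 = 1197.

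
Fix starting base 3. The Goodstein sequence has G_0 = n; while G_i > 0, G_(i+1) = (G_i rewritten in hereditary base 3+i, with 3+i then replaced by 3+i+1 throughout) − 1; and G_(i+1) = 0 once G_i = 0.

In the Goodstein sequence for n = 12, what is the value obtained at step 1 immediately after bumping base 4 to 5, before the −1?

12 —HB3→ 3^2 + 3 —bump→ 4^2 + 4 = 20 —(−1)→ 19
19 —HB4→ 4^2 + 3 —bump→ 5^2 + 3 = 28 —(−1)→ 27

28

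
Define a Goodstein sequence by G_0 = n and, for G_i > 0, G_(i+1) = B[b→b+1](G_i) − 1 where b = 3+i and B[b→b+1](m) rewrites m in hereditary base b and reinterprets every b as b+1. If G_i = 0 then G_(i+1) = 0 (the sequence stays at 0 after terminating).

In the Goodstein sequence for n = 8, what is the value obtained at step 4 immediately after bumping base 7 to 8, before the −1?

base 3: 8 = 2·3 + 2; at 4: 2·4 + 2 = 10; next = 9
base 4: 9 = 2·4 + 1; at 5: 2·5 + 1 = 11; next = 10
base 5: 10 = 2·5; at 6: 2·6 = 12; next = 11
base 6: 11 = 6 + 5; at 7: 7 + 5 = 12; next = 11
base 7: 11 = 7 + 4; at 8: 8 + 4 = 12; next = 11

12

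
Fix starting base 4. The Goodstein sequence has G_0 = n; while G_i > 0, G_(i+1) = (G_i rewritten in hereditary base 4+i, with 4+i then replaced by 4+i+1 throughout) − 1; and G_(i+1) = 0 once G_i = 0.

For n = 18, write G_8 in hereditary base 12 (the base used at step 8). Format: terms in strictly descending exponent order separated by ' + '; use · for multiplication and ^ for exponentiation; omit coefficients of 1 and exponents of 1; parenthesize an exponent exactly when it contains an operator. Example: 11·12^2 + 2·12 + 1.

6·12 + 1

18 —HB4→ 4^2 + 2 —bump→ 5^2 + 2 = 27 —(−1)→ 26
26 —HB5→ 5^2 + 1 —bump→ 6^2 + 1 = 37 —(−1)→ 36
36 —HB6→ 6^2 —bump→ 7^2 = 49 —(−1)→ 48
48 —HB7→ 6·7 + 6 —bump→ 6·8 + 6 = 54 —(−1)→ 53
53 —HB8→ 6·8 + 5 —bump→ 6·9 + 5 = 59 —(−1)→ 58
58 —HB9→ 6·9 + 4 —bump→ 6·10 + 4 = 64 —(−1)→ 63
63 —HB10→ 6·10 + 3 —bump→ 6·11 + 3 = 69 —(−1)→ 68
68 —HB11→ 6·11 + 2 —bump→ 6·12 + 2 = 74 —(−1)→ 73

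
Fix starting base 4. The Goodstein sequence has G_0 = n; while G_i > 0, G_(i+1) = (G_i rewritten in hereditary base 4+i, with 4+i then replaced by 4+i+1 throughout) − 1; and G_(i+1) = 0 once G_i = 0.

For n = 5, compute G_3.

4

[0] 5 ≡ 4 + 1 (base 4). Lift 5: 6. −1: 5.
[1] 5 ≡ 5 (base 5). Lift 6: 6. −1: 5.
[2] 5 ≡ 5 (base 6). Lift 7: 5. −1: 4.
[3] 4 ≡ 4 (base 7). Lift 8: 4. −1: 3.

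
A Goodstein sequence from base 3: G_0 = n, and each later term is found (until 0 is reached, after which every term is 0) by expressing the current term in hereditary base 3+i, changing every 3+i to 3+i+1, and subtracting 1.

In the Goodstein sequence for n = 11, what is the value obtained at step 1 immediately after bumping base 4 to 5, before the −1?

26

11 —HB3→ 3^2 + 2 —bump→ 4^2 + 2 = 18 —(−1)→ 17
17 —HB4→ 4^2 + 1 —bump→ 5^2 + 1 = 26 —(−1)→ 25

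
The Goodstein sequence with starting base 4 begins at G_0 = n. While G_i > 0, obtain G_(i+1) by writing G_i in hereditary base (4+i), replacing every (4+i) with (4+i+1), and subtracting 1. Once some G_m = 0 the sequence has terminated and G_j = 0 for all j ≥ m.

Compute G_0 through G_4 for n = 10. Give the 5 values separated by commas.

10, 11, 12, 13, 13

(0) 10|_4 = 2·4 + 2 ↦ 2·5 + 2|_5 = 12 ⇒ 11
(1) 11|_5 = 2·5 + 1 ↦ 2·6 + 1|_6 = 13 ⇒ 12
(2) 12|_6 = 2·6 ↦ 2·7|_7 = 14 ⇒ 13
(3) 13|_7 = 7 + 6 ↦ 8 + 6|_8 = 14 ⇒ 13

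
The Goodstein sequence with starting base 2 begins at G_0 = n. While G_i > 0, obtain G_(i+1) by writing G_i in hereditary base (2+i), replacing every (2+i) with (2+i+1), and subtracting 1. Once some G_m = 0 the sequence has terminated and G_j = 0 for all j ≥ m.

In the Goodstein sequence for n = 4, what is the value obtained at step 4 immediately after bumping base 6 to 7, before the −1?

110

G_0=4  [base 2] 2^2  →[2↦3]→  3^3 = 27  −1 ⇒ G_1=26
G_1=26  [base 3] 2·3^2 + 2·3 + 2  →[3↦4]→  2·4^2 + 2·4 + 2 = 42  −1 ⇒ G_2=41
G_2=41  [base 4] 2·4^2 + 2·4 + 1  →[4↦5]→  2·5^2 + 2·5 + 1 = 61  −1 ⇒ G_3=60
G_3=60  [base 5] 2·5^2 + 2·5  →[5↦6]→  2·6^2 + 2·6 = 84  −1 ⇒ G_4=83
G_4=83  [base 6] 2·6^2 + 6 + 5  →[6↦7]→  2·7^2 + 7 + 5 = 110  −1 ⇒ G_5=109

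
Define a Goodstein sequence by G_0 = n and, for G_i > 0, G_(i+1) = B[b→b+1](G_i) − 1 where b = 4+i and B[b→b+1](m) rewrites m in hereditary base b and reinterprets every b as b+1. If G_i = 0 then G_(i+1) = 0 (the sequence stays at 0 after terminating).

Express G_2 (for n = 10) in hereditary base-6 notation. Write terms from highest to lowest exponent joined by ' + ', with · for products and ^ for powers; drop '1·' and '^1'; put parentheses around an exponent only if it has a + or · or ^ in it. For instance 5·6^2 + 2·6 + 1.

2·6

(0) 10|_4 = 2·4 + 2 ↦ 2·5 + 2|_5 = 12 ⇒ 11
(1) 11|_5 = 2·5 + 1 ↦ 2·6 + 1|_6 = 13 ⇒ 12
(2) 12|_6 = 2·6 ↦ 2·7|_7 = 14 ⇒ 13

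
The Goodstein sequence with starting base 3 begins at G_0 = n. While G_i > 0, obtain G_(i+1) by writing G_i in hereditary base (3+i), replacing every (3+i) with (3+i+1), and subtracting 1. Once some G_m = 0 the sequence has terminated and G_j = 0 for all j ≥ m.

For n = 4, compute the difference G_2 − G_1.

0

base 3: 4 = 3 + 1; at 4: 4 + 1 = 5; next = 4
base 4: 4 = 4; at 5: 5 = 5; next = 4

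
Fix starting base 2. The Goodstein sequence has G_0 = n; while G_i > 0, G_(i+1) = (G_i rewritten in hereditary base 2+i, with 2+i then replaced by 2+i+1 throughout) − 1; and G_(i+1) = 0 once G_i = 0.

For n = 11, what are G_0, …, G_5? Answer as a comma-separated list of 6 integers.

G_0 = 11. HB_2(11) = 2^(2 + 1) + 2 + 1. Bump = 85. G_1 = 84.
G_1 = 84. HB_3(84) = 3^(3 + 1) + 3. Bump = 1028. G_2 = 1027.
G_2 = 1027. HB_4(1027) = 4^(4 + 1) + 3. Bump = 15628. G_3 = 15627.
G_3 = 15627. HB_5(15627) = 5^(5 + 1) + 2. Bump = 279938. G_4 = 279937.
G_4 = 279937. HB_6(279937) = 6^(6 + 1) + 1. Bump = 5764802. G_5 = 5764801.

11, 84, 1027, 15627, 279937, 5764801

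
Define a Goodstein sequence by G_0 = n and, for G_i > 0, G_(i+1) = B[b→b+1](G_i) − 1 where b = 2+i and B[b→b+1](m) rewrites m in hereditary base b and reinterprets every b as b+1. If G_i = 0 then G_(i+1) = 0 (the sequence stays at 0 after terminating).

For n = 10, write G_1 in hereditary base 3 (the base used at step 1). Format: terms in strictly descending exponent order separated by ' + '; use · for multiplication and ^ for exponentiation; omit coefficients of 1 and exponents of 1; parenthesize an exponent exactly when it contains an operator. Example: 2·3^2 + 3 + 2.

10 —HB2→ 2^(2 + 1) + 2 —bump→ 3^(3 + 1) + 3 = 84 —(−1)→ 83
83 —HB3→ 3^(3 + 1) + 2 —bump→ 4^(4 + 1) + 2 = 1026 —(−1)→ 1025

3^(3 + 1) + 2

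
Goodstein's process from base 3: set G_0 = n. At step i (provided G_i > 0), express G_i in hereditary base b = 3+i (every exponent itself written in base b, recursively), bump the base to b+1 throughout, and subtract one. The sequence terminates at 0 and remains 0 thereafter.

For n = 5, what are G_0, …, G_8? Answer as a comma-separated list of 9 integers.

i=0: 5 = 3 + 2 (b=3); 3→4: 4 + 2 = 6; 6−1 = 5
i=1: 5 = 4 + 1 (b=4); 4→5: 5 + 1 = 6; 6−1 = 5
i=2: 5 = 5 (b=5); 5→6: 6 = 6; 6−1 = 5
i=3: 5 = 5 (b=6); 6→7: 5 = 5; 5−1 = 4
i=4: 4 = 4 (b=7); 7→8: 4 = 4; 4−1 = 3
i=5: 3 = 3 (b=8); 8→9: 3 = 3; 3−1 = 2
i=6: 2 = 2 (b=9); 9→10: 2 = 2; 2−1 = 1
i=7: 1 = 1 (b=10); 10→11: 1 = 1; 1−1 = 0

5, 5, 5, 5, 4, 3, 2, 1, 0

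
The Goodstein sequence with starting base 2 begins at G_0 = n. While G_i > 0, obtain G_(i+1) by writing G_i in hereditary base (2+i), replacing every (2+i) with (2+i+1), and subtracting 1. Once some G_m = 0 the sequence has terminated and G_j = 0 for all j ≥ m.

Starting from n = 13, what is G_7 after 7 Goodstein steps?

13 —HB2→ 2^(2 + 1) + 2^2 + 1 —bump→ 3^(3 + 1) + 3^3 + 1 = 109 —(−1)→ 108
108 —HB3→ 3^(3 + 1) + 3^3 —bump→ 4^(4 + 1) + 4^4 = 1280 —(−1)→ 1279
1279 —HB4→ 4^(4 + 1) + 3·4^3 + 3·4^2 + 3·4 + 3 —bump→ 5^(5 + 1) + 3·5^3 + 3·5^2 + 3·5 + 3 = 16093 —(−1)→ 16092
16092 —HB5→ 5^(5 + 1) + 3·5^3 + 3·5^2 + 3·5 + 2 —bump→ 6^(6 + 1) + 3·6^3 + 3·6^2 + 3·6 + 2 = 280712 —(−1)→ 280711
280711 —HB6→ 6^(6 + 1) + 3·6^3 + 3·6^2 + 3·6 + 1 —bump→ 7^(7 + 1) + 3·7^3 + 3·7^2 + 3·7 + 1 = 5765999 —(−1)→ 5765998
5765998 —HB7→ 7^(7 + 1) + 3·7^3 + 3·7^2 + 3·7 —bump→ 8^(8 + 1) + 3·8^3 + 3·8^2 + 3·8 = 134219480 —(−1)→ 134219479
134219479 —HB8→ 8^(8 + 1) + 3·8^3 + 3·8^2 + 2·8 + 7 —bump→ 9^(9 + 1) + 3·9^3 + 3·9^2 + 2·9 + 7 = 3486786856 —(−1)→ 3486786855
3486786855 —HB9→ 9^(9 + 1) + 3·9^3 + 3·9^2 + 2·9 + 6 —bump→ 10^(10 + 1) + 3·10^3 + 3·10^2 + 2·10 + 6 = 100000003326 —(−1)→ 100000003325

3486786855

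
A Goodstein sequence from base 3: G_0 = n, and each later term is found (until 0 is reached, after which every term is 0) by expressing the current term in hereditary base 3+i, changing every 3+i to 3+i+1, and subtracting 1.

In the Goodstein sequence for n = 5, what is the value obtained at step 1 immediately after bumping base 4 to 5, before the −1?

[0] 5 ≡ 3 + 2 (base 3). Lift 4: 6. −1: 5.
[1] 5 ≡ 4 + 1 (base 4). Lift 5: 6. −1: 5.

6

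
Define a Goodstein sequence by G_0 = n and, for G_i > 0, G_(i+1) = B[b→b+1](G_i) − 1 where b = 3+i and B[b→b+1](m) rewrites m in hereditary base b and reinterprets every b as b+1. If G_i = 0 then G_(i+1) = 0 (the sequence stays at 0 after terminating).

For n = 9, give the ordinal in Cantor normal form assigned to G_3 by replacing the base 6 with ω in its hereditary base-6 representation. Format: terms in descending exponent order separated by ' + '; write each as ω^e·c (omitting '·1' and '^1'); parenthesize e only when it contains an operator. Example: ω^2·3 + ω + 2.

ω·3 + 1

9 —HB3→ 3^2 —bump→ 4^2 = 16 —(−1)→ 15
15 —HB4→ 3·4 + 3 —bump→ 3·5 + 3 = 18 —(−1)→ 17
17 —HB5→ 3·5 + 2 —bump→ 3·6 + 2 = 20 —(−1)→ 19
19 —HB6→ 3·6 + 1 —bump→ 3·7 + 1 = 22 —(−1)→ 21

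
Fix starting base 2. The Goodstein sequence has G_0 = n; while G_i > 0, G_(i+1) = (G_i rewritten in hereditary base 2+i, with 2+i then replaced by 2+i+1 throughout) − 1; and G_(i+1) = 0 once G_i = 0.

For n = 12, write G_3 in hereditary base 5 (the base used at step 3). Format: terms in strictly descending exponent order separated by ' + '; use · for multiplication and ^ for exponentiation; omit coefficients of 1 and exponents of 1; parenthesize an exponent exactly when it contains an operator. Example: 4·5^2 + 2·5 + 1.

5^(5 + 1) + 2·5^2 + 2·5

(0) 12|_2 = 2^(2 + 1) + 2^2 ↦ 3^(3 + 1) + 3^3|_3 = 108 ⇒ 107
(1) 107|_3 = 3^(3 + 1) + 2·3^2 + 2·3 + 2 ↦ 4^(4 + 1) + 2·4^2 + 2·4 + 2|_4 = 1066 ⇒ 1065
(2) 1065|_4 = 4^(4 + 1) + 2·4^2 + 2·4 + 1 ↦ 5^(5 + 1) + 2·5^2 + 2·5 + 1|_5 = 15686 ⇒ 15685
(3) 15685|_5 = 5^(5 + 1) + 2·5^2 + 2·5 ↦ 6^(6 + 1) + 2·6^2 + 2·6|_6 = 280020 ⇒ 280019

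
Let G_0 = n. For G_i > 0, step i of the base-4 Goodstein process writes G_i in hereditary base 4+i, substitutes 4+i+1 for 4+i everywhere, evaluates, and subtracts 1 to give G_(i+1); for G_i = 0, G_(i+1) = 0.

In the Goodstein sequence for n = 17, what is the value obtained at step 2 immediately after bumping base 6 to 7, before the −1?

step 0: 17 = 4^2 + 1; sub 5 for 4: 5^2 + 1; = 26; G_1 = 26−1 = 25
step 1: 25 = 5^2; sub 6 for 5: 6^2; = 36; G_2 = 36−1 = 35
step 2: 35 = 5·6 + 5; sub 7 for 6: 5·7 + 5; = 40; G_3 = 40−1 = 39

40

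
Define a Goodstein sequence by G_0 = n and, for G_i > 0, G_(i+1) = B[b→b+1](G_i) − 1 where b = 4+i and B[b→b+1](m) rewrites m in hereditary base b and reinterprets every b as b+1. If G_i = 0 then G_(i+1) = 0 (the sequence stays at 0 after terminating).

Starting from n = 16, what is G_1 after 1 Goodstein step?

G_0 = 16. HB_4(16) = 4^2. Bump = 25. G_1 = 24.
G_1 = 24. HB_5(24) = 4·5 + 4. Bump = 28. G_2 = 27.

24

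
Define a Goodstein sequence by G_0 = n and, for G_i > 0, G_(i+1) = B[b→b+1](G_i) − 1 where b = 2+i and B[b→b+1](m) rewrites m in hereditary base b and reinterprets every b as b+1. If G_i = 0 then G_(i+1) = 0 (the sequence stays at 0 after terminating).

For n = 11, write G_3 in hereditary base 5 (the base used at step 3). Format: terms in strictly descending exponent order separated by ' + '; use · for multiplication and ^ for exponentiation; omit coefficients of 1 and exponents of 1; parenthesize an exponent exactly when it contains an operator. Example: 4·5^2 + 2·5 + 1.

i=0: 11 = 2^(2 + 1) + 2 + 1 (b=2); 2→3: 3^(3 + 1) + 3 + 1 = 85; 85−1 = 84
i=1: 84 = 3^(3 + 1) + 3 (b=3); 3→4: 4^(4 + 1) + 4 = 1028; 1028−1 = 1027
i=2: 1027 = 4^(4 + 1) + 3 (b=4); 4→5: 5^(5 + 1) + 3 = 15628; 15628−1 = 15627
i=3: 15627 = 5^(5 + 1) + 2 (b=5); 5→6: 6^(6 + 1) + 2 = 279938; 279938−1 = 279937

5^(5 + 1) + 2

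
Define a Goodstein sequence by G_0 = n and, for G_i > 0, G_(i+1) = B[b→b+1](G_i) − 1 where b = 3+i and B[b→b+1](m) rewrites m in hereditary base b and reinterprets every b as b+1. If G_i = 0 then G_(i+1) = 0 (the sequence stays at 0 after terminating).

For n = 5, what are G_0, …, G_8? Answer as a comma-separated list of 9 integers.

[0] 5 ≡ 3 + 2 (base 3). Lift 4: 6. −1: 5.
[1] 5 ≡ 4 + 1 (base 4). Lift 5: 6. −1: 5.
[2] 5 ≡ 5 (base 5). Lift 6: 6. −1: 5.
[3] 5 ≡ 5 (base 6). Lift 7: 5. −1: 4.
[4] 4 ≡ 4 (base 7). Lift 8: 4. −1: 3.
[5] 3 ≡ 3 (base 8). Lift 9: 3. −1: 2.
[6] 2 ≡ 2 (base 9). Lift 10: 2. −1: 1.
[7] 1 ≡ 1 (base 10). Lift 11: 1. −1: 0.

5, 5, 5, 5, 4, 3, 2, 1, 0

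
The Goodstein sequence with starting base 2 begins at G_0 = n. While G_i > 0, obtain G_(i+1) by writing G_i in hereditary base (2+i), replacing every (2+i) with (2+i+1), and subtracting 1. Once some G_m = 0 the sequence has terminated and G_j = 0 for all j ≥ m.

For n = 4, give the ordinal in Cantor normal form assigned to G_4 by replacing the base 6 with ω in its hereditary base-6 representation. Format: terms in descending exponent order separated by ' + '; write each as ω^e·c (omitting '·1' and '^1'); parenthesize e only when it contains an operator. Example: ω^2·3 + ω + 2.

G_0 = 4. HB_2(4) = 2^2. Bump = 27. G_1 = 26.
G_1 = 26. HB_3(26) = 2·3^2 + 2·3 + 2. Bump = 42. G_2 = 41.
G_2 = 41. HB_4(41) = 2·4^2 + 2·4 + 1. Bump = 61. G_3 = 60.
G_3 = 60. HB_5(60) = 2·5^2 + 2·5. Bump = 84. G_4 = 83.

ω^2·2 + ω + 5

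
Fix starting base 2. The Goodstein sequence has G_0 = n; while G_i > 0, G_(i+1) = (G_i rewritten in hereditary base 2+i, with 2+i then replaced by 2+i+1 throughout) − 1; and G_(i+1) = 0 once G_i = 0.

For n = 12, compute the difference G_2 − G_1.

base 2: 12 = 2^(2 + 1) + 2^2; at 3: 3^(3 + 1) + 3^3 = 108; next = 107
base 3: 107 = 3^(3 + 1) + 2·3^2 + 2·3 + 2; at 4: 4^(4 + 1) + 2·4^2 + 2·4 + 2 = 1066; next = 1065

958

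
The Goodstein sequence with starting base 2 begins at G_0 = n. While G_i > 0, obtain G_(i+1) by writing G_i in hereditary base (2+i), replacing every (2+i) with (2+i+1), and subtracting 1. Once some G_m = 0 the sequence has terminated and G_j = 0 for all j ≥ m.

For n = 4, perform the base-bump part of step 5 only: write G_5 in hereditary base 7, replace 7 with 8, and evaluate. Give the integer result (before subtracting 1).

140

[0] 4 ≡ 2^2 (base 2). Lift 3: 27. −1: 26.
[1] 26 ≡ 2·3^2 + 2·3 + 2 (base 3). Lift 4: 42. −1: 41.
[2] 41 ≡ 2·4^2 + 2·4 + 1 (base 4). Lift 5: 61. −1: 60.
[3] 60 ≡ 2·5^2 + 2·5 (base 5). Lift 6: 84. −1: 83.
[4] 83 ≡ 2·6^2 + 6 + 5 (base 6). Lift 7: 110. −1: 109.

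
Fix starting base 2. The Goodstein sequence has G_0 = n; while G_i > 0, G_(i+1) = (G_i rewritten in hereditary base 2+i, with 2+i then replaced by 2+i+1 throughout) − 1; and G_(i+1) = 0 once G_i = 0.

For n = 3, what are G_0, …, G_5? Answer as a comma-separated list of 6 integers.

3, 3, 3, 2, 1, 0

G_0=3  [base 2] 2 + 1  →[2↦3]→  3 + 1 = 4  −1 ⇒ G_1=3
G_1=3  [base 3] 3  →[3↦4]→  4 = 4  −1 ⇒ G_2=3
G_2=3  [base 4] 3  →[4↦5]→  3 = 3  −1 ⇒ G_3=2
G_3=2  [base 5] 2  →[5↦6]→  2 = 2  −1 ⇒ G_4=1
G_4=1  [base 6] 1  →[6↦7]→  1 = 1  −1 ⇒ G_5=0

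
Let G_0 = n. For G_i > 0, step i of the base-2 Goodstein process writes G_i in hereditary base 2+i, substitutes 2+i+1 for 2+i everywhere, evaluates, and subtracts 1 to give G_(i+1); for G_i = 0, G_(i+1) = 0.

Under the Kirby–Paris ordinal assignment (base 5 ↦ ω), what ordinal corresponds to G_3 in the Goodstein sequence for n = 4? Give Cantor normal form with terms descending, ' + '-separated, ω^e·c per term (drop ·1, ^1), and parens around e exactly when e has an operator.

(0) 4|_2 = 2^2 ↦ 3^3|_3 = 27 ⇒ 26
(1) 26|_3 = 2·3^2 + 2·3 + 2 ↦ 2·4^2 + 2·4 + 2|_4 = 42 ⇒ 41
(2) 41|_4 = 2·4^2 + 2·4 + 1 ↦ 2·5^2 + 2·5 + 1|_5 = 61 ⇒ 60
(3) 60|_5 = 2·5^2 + 2·5 ↦ 2·6^2 + 2·6|_6 = 84 ⇒ 83

ω^2·2 + ω·2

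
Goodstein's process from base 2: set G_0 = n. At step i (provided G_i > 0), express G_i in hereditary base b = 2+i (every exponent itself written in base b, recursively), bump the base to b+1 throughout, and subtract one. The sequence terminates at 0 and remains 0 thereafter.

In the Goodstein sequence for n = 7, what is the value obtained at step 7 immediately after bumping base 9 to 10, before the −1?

G_0=7  [base 2] 2^2 + 2 + 1  →[2↦3]→  3^3 + 3 + 1 = 31  −1 ⇒ G_1=30
G_1=30  [base 3] 3^3 + 3  →[3↦4]→  4^4 + 4 = 260  −1 ⇒ G_2=259
G_2=259  [base 4] 4^4 + 3  →[4↦5]→  5^5 + 3 = 3128  −1 ⇒ G_3=3127
G_3=3127  [base 5] 5^5 + 2  →[5↦6]→  6^6 + 2 = 46658  −1 ⇒ G_4=46657
G_4=46657  [base 6] 6^6 + 1  →[6↦7]→  7^7 + 1 = 823544  −1 ⇒ G_5=823543
G_5=823543  [base 7] 7^7  →[7↦8]→  8^8 = 16777216  −1 ⇒ G_6=16777215
G_6=16777215  [base 8] 7·8^7 + 7·8^6 + 7·8^5 + 7·8^4 + 7·8^3 + 7·8^2 + 7·8 + 7  →[8↦9]→  7·9^7 + 7·9^6 + 7·9^5 + 7·9^4 + 7·9^3 + 7·9^2 + 7·9 + 7 = 37665880  −1 ⇒ G_7=37665879
G_7=37665879  [base 9] 7·9^7 + 7·9^6 + 7·9^5 + 7·9^4 + 7·9^3 + 7·9^2 + 7·9 + 6  →[9↦10]→  7·10^7 + 7·10^6 + 7·10^5 + 7·10^4 + 7·10^3 + 7·10^2 + 7·10 + 6 = 77777776  −1 ⇒ G_8=77777775

77777776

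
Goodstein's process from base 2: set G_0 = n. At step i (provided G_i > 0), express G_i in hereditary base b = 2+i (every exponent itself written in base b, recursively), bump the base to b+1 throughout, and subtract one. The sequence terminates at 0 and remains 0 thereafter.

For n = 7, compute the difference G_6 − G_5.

G_0 = 7. HB_2(7) = 2^2 + 2 + 1. Bump = 31. G_1 = 30.
G_1 = 30. HB_3(30) = 3^3 + 3. Bump = 260. G_2 = 259.
G_2 = 259. HB_4(259) = 4^4 + 3. Bump = 3128. G_3 = 3127.
G_3 = 3127. HB_5(3127) = 5^5 + 2. Bump = 46658. G_4 = 46657.
G_4 = 46657. HB_6(46657) = 6^6 + 1. Bump = 823544. G_5 = 823543.
G_5 = 823543. HB_7(823543) = 7^7. Bump = 16777216. G_6 = 16777215.

15953672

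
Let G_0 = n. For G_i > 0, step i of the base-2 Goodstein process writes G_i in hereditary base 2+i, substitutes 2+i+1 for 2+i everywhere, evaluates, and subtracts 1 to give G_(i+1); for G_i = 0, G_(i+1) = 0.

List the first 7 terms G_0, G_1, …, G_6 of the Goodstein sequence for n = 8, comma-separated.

[0] 8 ≡ 2^(2 + 1) (base 2). Lift 3: 81. −1: 80.
[1] 80 ≡ 2·3^3 + 2·3^2 + 2·3 + 2 (base 3). Lift 4: 554. −1: 553.
[2] 553 ≡ 2·4^4 + 2·4^2 + 2·4 + 1 (base 4). Lift 5: 6311. −1: 6310.
[3] 6310 ≡ 2·5^5 + 2·5^2 + 2·5 (base 5). Lift 6: 93396. −1: 93395.
[4] 93395 ≡ 2·6^6 + 2·6^2 + 6 + 5 (base 6). Lift 7: 1647196. −1: 1647195.
[5] 1647195 ≡ 2·7^7 + 2·7^2 + 7 + 4 (base 7). Lift 8: 33554572. −1: 33554571.

8, 80, 553, 6310, 93395, 1647195, 33554571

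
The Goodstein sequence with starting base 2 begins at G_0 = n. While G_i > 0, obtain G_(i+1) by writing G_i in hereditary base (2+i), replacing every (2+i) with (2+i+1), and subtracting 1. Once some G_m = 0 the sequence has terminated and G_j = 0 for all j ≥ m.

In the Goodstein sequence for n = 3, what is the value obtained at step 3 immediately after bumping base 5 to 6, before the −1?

G_0 = 3. HB_2(3) = 2 + 1. Bump = 4. G_1 = 3.
G_1 = 3. HB_3(3) = 3. Bump = 4. G_2 = 3.
G_2 = 3. HB_4(3) = 3. Bump = 3. G_3 = 2.
G_3 = 2. HB_5(2) = 2. Bump = 2. G_4 = 1.

2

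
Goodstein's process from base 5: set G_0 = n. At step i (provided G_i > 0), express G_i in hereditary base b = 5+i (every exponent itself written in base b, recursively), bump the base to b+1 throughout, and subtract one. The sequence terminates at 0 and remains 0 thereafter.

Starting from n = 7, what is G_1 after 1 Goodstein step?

i=0: 7 = 5 + 2 (b=5); 5→6: 6 + 2 = 8; 8−1 = 7
i=1: 7 = 6 + 1 (b=6); 6→7: 7 + 1 = 8; 8−1 = 7

7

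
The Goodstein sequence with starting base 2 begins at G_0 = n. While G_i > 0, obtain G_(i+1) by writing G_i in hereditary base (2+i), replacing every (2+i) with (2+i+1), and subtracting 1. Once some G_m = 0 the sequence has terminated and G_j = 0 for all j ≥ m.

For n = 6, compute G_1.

(0) 6|_2 = 2^2 + 2 ↦ 3^3 + 3|_3 = 30 ⇒ 29
(1) 29|_3 = 3^3 + 2 ↦ 4^4 + 2|_4 = 258 ⇒ 257

29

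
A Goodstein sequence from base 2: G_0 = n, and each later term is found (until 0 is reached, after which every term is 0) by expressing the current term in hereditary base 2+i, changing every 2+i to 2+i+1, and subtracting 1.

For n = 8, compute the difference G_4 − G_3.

87085

base 2: 8 = 2^(2 + 1); at 3: 3^(3 + 1) = 81; next = 80
base 3: 80 = 2·3^3 + 2·3^2 + 2·3 + 2; at 4: 2·4^4 + 2·4^2 + 2·4 + 2 = 554; next = 553
base 4: 553 = 2·4^4 + 2·4^2 + 2·4 + 1; at 5: 2·5^5 + 2·5^2 + 2·5 + 1 = 6311; next = 6310
base 5: 6310 = 2·5^5 + 2·5^2 + 2·5; at 6: 2·6^6 + 2·6^2 + 2·6 = 93396; next = 93395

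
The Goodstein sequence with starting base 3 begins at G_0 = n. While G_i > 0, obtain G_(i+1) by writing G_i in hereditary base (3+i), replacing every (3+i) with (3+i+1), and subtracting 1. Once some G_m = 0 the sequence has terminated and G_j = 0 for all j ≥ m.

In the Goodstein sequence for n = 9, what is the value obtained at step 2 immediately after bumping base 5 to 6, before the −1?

(0) 9|_3 = 3^2 ↦ 4^2|_4 = 16 ⇒ 15
(1) 15|_4 = 3·4 + 3 ↦ 3·5 + 3|_5 = 18 ⇒ 17
(2) 17|_5 = 3·5 + 2 ↦ 3·6 + 2|_6 = 20 ⇒ 19

20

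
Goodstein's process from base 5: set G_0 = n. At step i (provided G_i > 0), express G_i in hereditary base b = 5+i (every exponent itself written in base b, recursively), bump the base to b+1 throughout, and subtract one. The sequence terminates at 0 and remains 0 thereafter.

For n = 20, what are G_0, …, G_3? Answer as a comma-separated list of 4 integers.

(0) 20|_5 = 4·5 ↦ 4·6|_6 = 24 ⇒ 23
(1) 23|_6 = 3·6 + 5 ↦ 3·7 + 5|_7 = 26 ⇒ 25
(2) 25|_7 = 3·7 + 4 ↦ 3·8 + 4|_8 = 28 ⇒ 27

20, 23, 25, 27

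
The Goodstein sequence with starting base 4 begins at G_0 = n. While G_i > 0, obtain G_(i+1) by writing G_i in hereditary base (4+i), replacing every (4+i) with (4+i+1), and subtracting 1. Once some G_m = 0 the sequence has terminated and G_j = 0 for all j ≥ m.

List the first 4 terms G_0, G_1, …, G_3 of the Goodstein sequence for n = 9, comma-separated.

9, 10, 11, 11

i=0: 9 = 2·4 + 1 (b=4); 4→5: 2·5 + 1 = 11; 11−1 = 10
i=1: 10 = 2·5 (b=5); 5→6: 2·6 = 12; 12−1 = 11
i=2: 11 = 6 + 5 (b=6); 6→7: 7 + 5 = 12; 12−1 = 11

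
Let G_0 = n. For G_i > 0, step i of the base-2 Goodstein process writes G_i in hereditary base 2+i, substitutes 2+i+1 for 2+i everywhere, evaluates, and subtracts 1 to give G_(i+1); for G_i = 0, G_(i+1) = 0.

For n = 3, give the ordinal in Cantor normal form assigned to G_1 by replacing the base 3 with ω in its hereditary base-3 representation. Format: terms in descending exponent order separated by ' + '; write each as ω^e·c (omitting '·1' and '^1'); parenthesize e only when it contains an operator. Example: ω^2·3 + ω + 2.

(0) 3|_2 = 2 + 1 ↦ 3 + 1|_3 = 4 ⇒ 3
(1) 3|_3 = 3 ↦ 4|_4 = 4 ⇒ 3

ω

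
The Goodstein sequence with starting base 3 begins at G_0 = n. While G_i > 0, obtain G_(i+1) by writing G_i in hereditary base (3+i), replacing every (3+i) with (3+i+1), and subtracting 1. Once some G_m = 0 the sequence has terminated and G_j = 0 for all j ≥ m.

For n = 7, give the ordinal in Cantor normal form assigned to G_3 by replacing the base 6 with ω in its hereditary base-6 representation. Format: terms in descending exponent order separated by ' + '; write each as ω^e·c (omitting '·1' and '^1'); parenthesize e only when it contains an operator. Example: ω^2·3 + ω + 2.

ω + 3

i=0: 7 = 2·3 + 1 (b=3); 3→4: 2·4 + 1 = 9; 9−1 = 8
i=1: 8 = 2·4 (b=4); 4→5: 2·5 = 10; 10−1 = 9
i=2: 9 = 5 + 4 (b=5); 5→6: 6 + 4 = 10; 10−1 = 9
i=3: 9 = 6 + 3 (b=6); 6→7: 7 + 3 = 10; 10−1 = 9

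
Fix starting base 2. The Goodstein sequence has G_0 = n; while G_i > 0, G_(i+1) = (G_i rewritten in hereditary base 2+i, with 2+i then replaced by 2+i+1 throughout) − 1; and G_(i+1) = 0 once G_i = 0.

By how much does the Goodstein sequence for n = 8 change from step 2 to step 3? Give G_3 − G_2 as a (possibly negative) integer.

(0) 8|_2 = 2^(2 + 1) ↦ 3^(3 + 1)|_3 = 81 ⇒ 80
(1) 80|_3 = 2·3^3 + 2·3^2 + 2·3 + 2 ↦ 2·4^4 + 2·4^2 + 2·4 + 2|_4 = 554 ⇒ 553
(2) 553|_4 = 2·4^4 + 2·4^2 + 2·4 + 1 ↦ 2·5^5 + 2·5^2 + 2·5 + 1|_5 = 6311 ⇒ 6310

5757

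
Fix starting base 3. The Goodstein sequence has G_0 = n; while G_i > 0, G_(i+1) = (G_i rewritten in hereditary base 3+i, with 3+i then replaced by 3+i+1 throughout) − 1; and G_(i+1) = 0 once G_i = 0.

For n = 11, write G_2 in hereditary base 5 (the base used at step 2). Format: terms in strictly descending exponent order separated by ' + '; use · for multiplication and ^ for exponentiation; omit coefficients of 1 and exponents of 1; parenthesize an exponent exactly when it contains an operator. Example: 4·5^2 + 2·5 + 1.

5^2

G_0 = 11. HB_3(11) = 3^2 + 2. Bump = 18. G_1 = 17.
G_1 = 17. HB_4(17) = 4^2 + 1. Bump = 26. G_2 = 25.
G_2 = 25. HB_5(25) = 5^2. Bump = 36. G_3 = 35.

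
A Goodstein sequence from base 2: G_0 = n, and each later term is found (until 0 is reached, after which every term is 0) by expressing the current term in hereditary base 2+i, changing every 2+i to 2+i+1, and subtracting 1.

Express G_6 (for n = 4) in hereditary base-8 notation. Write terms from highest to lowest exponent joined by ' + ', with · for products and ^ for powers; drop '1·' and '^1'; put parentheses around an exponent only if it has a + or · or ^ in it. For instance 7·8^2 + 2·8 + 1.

2·8^2 + 8 + 3

step 0: 4 = 2^2; sub 3 for 2: 3^3; = 27; G_1 = 27−1 = 26
step 1: 26 = 2·3^2 + 2·3 + 2; sub 4 for 3: 2·4^2 + 2·4 + 2; = 42; G_2 = 42−1 = 41
step 2: 41 = 2·4^2 + 2·4 + 1; sub 5 for 4: 2·5^2 + 2·5 + 1; = 61; G_3 = 61−1 = 60
step 3: 60 = 2·5^2 + 2·5; sub 6 for 5: 2·6^2 + 2·6; = 84; G_4 = 84−1 = 83
step 4: 83 = 2·6^2 + 6 + 5; sub 7 for 6: 2·7^2 + 7 + 5; = 110; G_5 = 110−1 = 109
step 5: 109 = 2·7^2 + 7 + 4; sub 8 for 7: 2·8^2 + 8 + 4; = 140; G_6 = 140−1 = 139
step 6: 139 = 2·8^2 + 8 + 3; sub 9 for 8: 2·9^2 + 9 + 3; = 174; G_7 = 174−1 = 173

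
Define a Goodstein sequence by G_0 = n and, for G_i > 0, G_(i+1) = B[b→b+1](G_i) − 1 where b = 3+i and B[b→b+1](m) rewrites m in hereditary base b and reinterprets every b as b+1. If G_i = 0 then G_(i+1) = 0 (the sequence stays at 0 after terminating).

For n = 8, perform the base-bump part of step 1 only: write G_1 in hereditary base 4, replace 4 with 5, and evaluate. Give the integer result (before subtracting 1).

G_0 = 8. HB_3(8) = 2·3 + 2. Bump = 10. G_1 = 9.
G_1 = 9. HB_4(9) = 2·4 + 1. Bump = 11. G_2 = 10.

11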